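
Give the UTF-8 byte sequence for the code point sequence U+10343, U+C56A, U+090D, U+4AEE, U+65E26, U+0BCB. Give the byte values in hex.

U+10343: 4-byte form → F0 90 8D 83.
U+C56A: 3-byte form → EC 95 AA.
U+090D: 3-byte form → E0 A4 8D.
U+4AEE: 3-byte form → E4 AB AE.
U+65E26: 4-byte form → F1 A5 B8 A6.
U+0BCB: 3-byte form → E0 AF 8B.
Concatenated (20 bytes): F0 90 8D 83 EC 95 AA E0 A4 8D E4 AB AE F1 A5 B8 A6 E0 AF 8B.

F0 90 8D 83 EC 95 AA E0 A4 8D E4 AB AE F1 A5 B8 A6 E0 AF 8B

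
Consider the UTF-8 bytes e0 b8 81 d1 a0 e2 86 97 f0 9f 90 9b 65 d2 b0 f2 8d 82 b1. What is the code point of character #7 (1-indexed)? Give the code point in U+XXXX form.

Offset 0: leading byte 0xE0 = 11100000 → 3-byte char #1 = E0 B8 81.
Offset 3: leading byte 0xD1 = 11010001 → 2-byte char #2 = D1 A0.
Offset 5: leading byte 0xE2 = 11100010 → 3-byte char #3 = E2 86 97.
Offset 8: leading byte 0xF0 = 11110000 → 4-byte char #4 = F0 9F 90 9B.
Offset 12: leading byte 0x65 = 01100101 → 1-byte char #5 = 65.
Offset 13: leading byte 0xD2 = 11010010 → 2-byte char #6 = D2 B0.
Offset 15: leading byte 0xF2 = 11110010 → 4-byte char #7 = F2 8D 82 B1.
Leading byte 0xF2 = 11110010 matches 11110xxx → 4-byte sequence.
Byte 1: 0xF2 = 11110010, payload 010 (3 bits).
Byte 2: 0x8D = 10001101 (10xxxxxx ✓), payload 001101.
Byte 3: 0x82 = 10000010 (10xxxxxx ✓), payload 000010.
Byte 4: 0xB1 = 10110001 (10xxxxxx ✓), payload 110001.
Concatenate: 010001101000010110001 = 0x8D0B1 (21 bits → U+8D0B1).

U+8D0B1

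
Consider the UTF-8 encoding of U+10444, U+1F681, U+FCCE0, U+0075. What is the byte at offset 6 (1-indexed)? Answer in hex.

1-indexed offset 6 is 0-indexed offset 5.
U+10444 → 4-byte form F0 90 91 84 at offsets 0–3.
U+1F681 → 4-byte form F0 9F 9A 81 at offsets 4–7.
Offset 5 falls in char 2's range; it's byte 2 of F0 9F 9A 81 = 0x9F.

0x9F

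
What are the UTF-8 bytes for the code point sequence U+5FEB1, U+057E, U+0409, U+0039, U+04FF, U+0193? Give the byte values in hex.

U+5FEB1: 4-byte form → F1 9F BA B1.
U+057E: 2-byte form → D5 BE.
U+0409: 2-byte form → D0 89.
U+0039: 1-byte form → 39.
U+04FF: 2-byte form → D3 BF.
U+0193: 2-byte form → C6 93.
Concatenated (13 bytes): F1 9F BA B1 D5 BE D0 89 39 D3 BF C6 93.

F1 9F BA B1 D5 BE D0 89 39 D3 BF C6 93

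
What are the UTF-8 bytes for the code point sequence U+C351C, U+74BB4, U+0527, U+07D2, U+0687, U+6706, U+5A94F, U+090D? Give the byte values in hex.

F3 83 94 9C F1 B4 AE B4 D4 A7 DF 92 DA 87 E6 9C 86 F1 9A A5 8F E0 A4 8D

U+C351C: 4-byte form → F3 83 94 9C.
U+74BB4: 4-byte form → F1 B4 AE B4.
U+0527: 2-byte form → D4 A7.
U+07D2: 2-byte form → DF 92.
U+0687: 2-byte form → DA 87.
U+6706: 3-byte form → E6 9C 86.
U+5A94F: 4-byte form → F1 9A A5 8F.
U+090D: 3-byte form → E0 A4 8D.
Concatenated (24 bytes): F3 83 94 9C F1 B4 AE B4 D4 A7 DF 92 DA 87 E6 9C 86 F1 9A A5 8F E0 A4 8D.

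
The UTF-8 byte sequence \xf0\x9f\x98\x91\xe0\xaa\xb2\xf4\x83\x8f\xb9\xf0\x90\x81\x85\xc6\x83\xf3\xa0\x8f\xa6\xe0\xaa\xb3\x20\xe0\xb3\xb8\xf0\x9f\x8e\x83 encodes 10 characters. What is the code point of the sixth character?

Offset 0: leading byte 0xF0 = 11110000 → 4-byte char #1 = F0 9F 98 91.
Offset 4: leading byte 0xE0 = 11100000 → 3-byte char #2 = E0 AA B2.
Offset 7: leading byte 0xF4 = 11110100 → 4-byte char #3 = F4 83 8F B9.
Offset 11: leading byte 0xF0 = 11110000 → 4-byte char #4 = F0 90 81 85.
Offset 15: leading byte 0xC6 = 11000110 → 2-byte char #5 = C6 83.
Offset 17: leading byte 0xF3 = 11110011 → 4-byte char #6 = F3 A0 8F A6.
Leading byte 0xF3 = 11110011 matches 11110xxx → 4-byte sequence.
Byte 1: 0xF3 = 11110011, payload 011 (3 bits).
Byte 2: 0xA0 = 10100000 (10xxxxxx ✓), payload 100000.
Byte 3: 0x8F = 10001111 (10xxxxxx ✓), payload 001111.
Byte 4: 0xA6 = 10100110 (10xxxxxx ✓), payload 100110.
Concatenate: 011100000001111100110 = 0xE03E6 (21 bits → U+E03E6).

U+E03E6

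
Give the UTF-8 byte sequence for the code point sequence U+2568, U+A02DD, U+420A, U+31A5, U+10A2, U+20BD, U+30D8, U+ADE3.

E2 95 A8 F2 A0 8B 9D E4 88 8A E3 86 A5 E1 82 A2 E2 82 BD E3 83 98 EA B7 A3

U+2568: 3-byte form → E2 95 A8.
U+A02DD: 4-byte form → F2 A0 8B 9D.
U+420A: 3-byte form → E4 88 8A.
U+31A5: 3-byte form → E3 86 A5.
U+10A2: 3-byte form → E1 82 A2.
U+20BD: 3-byte form → E2 82 BD.
U+30D8: 3-byte form → E3 83 98.
U+ADE3: 3-byte form → EA B7 A3.
Concatenated (25 bytes): E2 95 A8 F2 A0 8B 9D E4 88 8A E3 86 A5 E1 82 A2 E2 82 BD E3 83 98 EA B7 A3.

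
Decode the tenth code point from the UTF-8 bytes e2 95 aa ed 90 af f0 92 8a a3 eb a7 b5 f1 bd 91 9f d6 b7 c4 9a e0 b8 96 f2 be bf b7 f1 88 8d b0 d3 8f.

U+48370

Offset 0: leading byte 0xE2 = 11100010 → 3-byte char #1 = E2 95 AA.
Offset 3: leading byte 0xED = 11101101 → 3-byte char #2 = ED 90 AF.
Offset 6: leading byte 0xF0 = 11110000 → 4-byte char #3 = F0 92 8A A3.
Offset 10: leading byte 0xEB = 11101011 → 3-byte char #4 = EB A7 B5.
Offset 13: leading byte 0xF1 = 11110001 → 4-byte char #5 = F1 BD 91 9F.
Offset 17: leading byte 0xD6 = 11010110 → 2-byte char #6 = D6 B7.
Offset 19: leading byte 0xC4 = 11000100 → 2-byte char #7 = C4 9A.
Offset 21: leading byte 0xE0 = 11100000 → 3-byte char #8 = E0 B8 96.
Offset 24: leading byte 0xF2 = 11110010 → 4-byte char #9 = F2 BE BF B7.
Offset 28: leading byte 0xF1 = 11110001 → 4-byte char #10 = F1 88 8D B0.
Leading byte 0xF1 = 11110001 matches 11110xxx → 4-byte sequence.
Byte 1: 0xF1 = 11110001, payload 001 (3 bits).
Byte 2: 0x88 = 10001000 (10xxxxxx ✓), payload 001000.
Byte 3: 0x8D = 10001101 (10xxxxxx ✓), payload 001101.
Byte 4: 0xB0 = 10110000 (10xxxxxx ✓), payload 110000.
Concatenate: 001001000001101110000 = 0x48370 (21 bits → U+48370).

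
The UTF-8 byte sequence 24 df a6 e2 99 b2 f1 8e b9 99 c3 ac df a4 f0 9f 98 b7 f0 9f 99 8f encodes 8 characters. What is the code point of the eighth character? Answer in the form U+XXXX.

Offset 0: leading byte 0x24 = 00100100 → 1-byte char #1 = 24.
Offset 1: leading byte 0xDF = 11011111 → 2-byte char #2 = DF A6.
Offset 3: leading byte 0xE2 = 11100010 → 3-byte char #3 = E2 99 B2.
Offset 6: leading byte 0xF1 = 11110001 → 4-byte char #4 = F1 8E B9 99.
Offset 10: leading byte 0xC3 = 11000011 → 2-byte char #5 = C3 AC.
Offset 12: leading byte 0xDF = 11011111 → 2-byte char #6 = DF A4.
Offset 14: leading byte 0xF0 = 11110000 → 4-byte char #7 = F0 9F 98 B7.
Offset 18: leading byte 0xF0 = 11110000 → 4-byte char #8 = F0 9F 99 8F.
Leading byte 0xF0 = 11110000 matches 11110xxx → 4-byte sequence.
Byte 1: 0xF0 = 11110000, payload 000 (3 bits).
Byte 2: 0x9F = 10011111 (10xxxxxx ✓), payload 011111.
Byte 3: 0x99 = 10011001 (10xxxxxx ✓), payload 011001.
Byte 4: 0x8F = 10001111 (10xxxxxx ✓), payload 001111.
Concatenate: 000011111011001001111 = 0x1F64F (21 bits → U+1F64F).

U+1F64F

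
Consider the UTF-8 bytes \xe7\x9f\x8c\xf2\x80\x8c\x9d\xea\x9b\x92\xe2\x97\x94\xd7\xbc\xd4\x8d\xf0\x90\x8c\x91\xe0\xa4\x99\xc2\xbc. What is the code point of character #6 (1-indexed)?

Offset 0: leading byte 0xE7 = 11100111 → 3-byte char #1 = E7 9F 8C.
Offset 3: leading byte 0xF2 = 11110010 → 4-byte char #2 = F2 80 8C 9D.
Offset 7: leading byte 0xEA = 11101010 → 3-byte char #3 = EA 9B 92.
Offset 10: leading byte 0xE2 = 11100010 → 3-byte char #4 = E2 97 94.
Offset 13: leading byte 0xD7 = 11010111 → 2-byte char #5 = D7 BC.
Offset 15: leading byte 0xD4 = 11010100 → 2-byte char #6 = D4 8D.
Leading byte 0xD4 = 11010100 matches 110xxxxx → 2-byte sequence.
Byte 1: 0xD4 = 11010100, payload 10100 (5 bits).
Byte 2: 0x8D = 10001101 (10xxxxxx ✓), payload 001101.
Concatenate: 10100001101 = 0x50D (11 bits → U+050D).

U+050D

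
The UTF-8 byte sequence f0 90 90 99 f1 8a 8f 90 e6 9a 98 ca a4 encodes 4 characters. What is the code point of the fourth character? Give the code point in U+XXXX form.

U+02A4

Offset 0: leading byte 0xF0 = 11110000 → 4-byte char #1 = F0 90 90 99.
Offset 4: leading byte 0xF1 = 11110001 → 4-byte char #2 = F1 8A 8F 90.
Offset 8: leading byte 0xE6 = 11100110 → 3-byte char #3 = E6 9A 98.
Offset 11: leading byte 0xCA = 11001010 → 2-byte char #4 = CA A4.
Leading byte 0xCA = 11001010 matches 110xxxxx → 2-byte sequence.
Byte 1: 0xCA = 11001010, payload 01010 (5 bits).
Byte 2: 0xA4 = 10100100 (10xxxxxx ✓), payload 100100.
Concatenate: 01010100100 = 0x2A4 (11 bits → U+02A4).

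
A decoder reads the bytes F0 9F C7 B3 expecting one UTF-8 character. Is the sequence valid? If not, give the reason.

invalid (non-continuation byte where continuation expected)

Leading byte 0xF0 = 11110000 → 4-byte form.
Byte 3 is 0xC7 = 11000111, which is not 10xxxxxx — expected a continuation byte.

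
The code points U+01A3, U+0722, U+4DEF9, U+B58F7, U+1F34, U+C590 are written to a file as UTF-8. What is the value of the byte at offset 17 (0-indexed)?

0x90

U+01A3 → 2-byte form C6 A3 at offsets 0–1.
U+0722 → 2-byte form DC A2 at offsets 2–3.
U+4DEF9 → 4-byte form F1 8D BB B9 at offsets 4–7.
U+B58F7 → 4-byte form F2 B5 A3 B7 at offsets 8–11.
U+1F34 → 3-byte form E1 BC B4 at offsets 12–14.
U+C590 → 3-byte form EC 96 90 at offsets 15–17.
Offset 17 falls in char 6's range; it's byte 3 of EC 96 90 = 0x90.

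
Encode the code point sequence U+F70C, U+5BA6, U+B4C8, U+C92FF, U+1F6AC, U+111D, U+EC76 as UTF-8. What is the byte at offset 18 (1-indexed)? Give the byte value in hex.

0xE1

1-indexed offset 18 is 0-indexed offset 17.
U+F70C → 3-byte form EF 9C 8C at offsets 0–2.
U+5BA6 → 3-byte form E5 AE A6 at offsets 3–5.
U+B4C8 → 3-byte form EB 93 88 at offsets 6–8.
U+C92FF → 4-byte form F3 89 8B BF at offsets 9–12.
U+1F6AC → 4-byte form F0 9F 9A AC at offsets 13–16.
U+111D → 3-byte form E1 84 9D at offsets 17–19.
Offset 17 falls in char 6's range; it's byte 1 of E1 84 9D = 0xE1.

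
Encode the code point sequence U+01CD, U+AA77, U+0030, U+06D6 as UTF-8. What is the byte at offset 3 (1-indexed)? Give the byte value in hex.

0xEA

1-indexed offset 3 is 0-indexed offset 2.
U+01CD → 2-byte form C7 8D at offsets 0–1.
U+AA77 → 3-byte form EA A9 B7 at offsets 2–4.
Offset 2 falls in char 2's range; it's byte 1 of EA A9 B7 = 0xEA.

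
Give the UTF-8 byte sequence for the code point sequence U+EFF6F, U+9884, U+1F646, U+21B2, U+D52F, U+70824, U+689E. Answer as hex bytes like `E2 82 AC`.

U+EFF6F: 4-byte form → F3 AF BD AF.
U+9884: 3-byte form → E9 A2 84.
U+1F646: 4-byte form → F0 9F 99 86.
U+21B2: 3-byte form → E2 86 B2.
U+D52F: 3-byte form → ED 94 AF.
U+70824: 4-byte form → F1 B0 A0 A4.
U+689E: 3-byte form → E6 A2 9E.
Concatenated (24 bytes): F3 AF BD AF E9 A2 84 F0 9F 99 86 E2 86 B2 ED 94 AF F1 B0 A0 A4 E6 A2 9E.

F3 AF BD AF E9 A2 84 F0 9F 99 86 E2 86 B2 ED 94 AF F1 B0 A0 A4 E6 A2 9E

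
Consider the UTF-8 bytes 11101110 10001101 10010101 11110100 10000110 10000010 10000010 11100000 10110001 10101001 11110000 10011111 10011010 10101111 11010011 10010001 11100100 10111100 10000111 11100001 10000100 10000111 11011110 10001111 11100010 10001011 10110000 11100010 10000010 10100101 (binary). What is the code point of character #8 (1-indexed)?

U+078F

Offset 0: leading byte 0xEE = 11101110 → 3-byte char #1 = EE 8D 95.
Offset 3: leading byte 0xF4 = 11110100 → 4-byte char #2 = F4 86 82 82.
Offset 7: leading byte 0xE0 = 11100000 → 3-byte char #3 = E0 B1 A9.
Offset 10: leading byte 0xF0 = 11110000 → 4-byte char #4 = F0 9F 9A AF.
Offset 14: leading byte 0xD3 = 11010011 → 2-byte char #5 = D3 91.
Offset 16: leading byte 0xE4 = 11100100 → 3-byte char #6 = E4 BC 87.
Offset 19: leading byte 0xE1 = 11100001 → 3-byte char #7 = E1 84 87.
Offset 22: leading byte 0xDE = 11011110 → 2-byte char #8 = DE 8F.
Leading byte 0xDE = 11011110 matches 110xxxxx → 2-byte sequence.
Byte 1: 0xDE = 11011110, payload 11110 (5 bits).
Byte 2: 0x8F = 10001111 (10xxxxxx ✓), payload 001111.
Concatenate: 11110001111 = 0x78F (11 bits → U+078F).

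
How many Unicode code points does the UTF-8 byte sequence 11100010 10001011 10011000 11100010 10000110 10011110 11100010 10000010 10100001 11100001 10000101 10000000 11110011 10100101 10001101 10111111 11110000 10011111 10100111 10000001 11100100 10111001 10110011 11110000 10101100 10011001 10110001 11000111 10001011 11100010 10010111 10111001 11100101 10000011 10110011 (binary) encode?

11

Byte at offset 0: 0xE2 = 11100010 → 3-byte char (#1). Advance 3.
Byte at offset 3: 0xE2 = 11100010 → 3-byte char (#2). Advance 3.
Byte at offset 6: 0xE2 = 11100010 → 3-byte char (#3). Advance 3.
Byte at offset 9: 0xE1 = 11100001 → 3-byte char (#4). Advance 3.
Byte at offset 12: 0xF3 = 11110011 → 4-byte char (#5). Advance 4.
Byte at offset 16: 0xF0 = 11110000 → 4-byte char (#6). Advance 4.
Byte at offset 20: 0xE4 = 11100100 → 3-byte char (#7). Advance 3.
Byte at offset 23: 0xF0 = 11110000 → 4-byte char (#8). Advance 4.
Byte at offset 27: 0xC7 = 11000111 → 2-byte char (#9). Advance 2.
Byte at offset 29: 0xE2 = 11100010 → 3-byte char (#10). Advance 3.
Byte at offset 32: 0xE5 = 11100101 → 3-byte char (#11). Advance 3.
Reached end at offset 35 after 11 code points.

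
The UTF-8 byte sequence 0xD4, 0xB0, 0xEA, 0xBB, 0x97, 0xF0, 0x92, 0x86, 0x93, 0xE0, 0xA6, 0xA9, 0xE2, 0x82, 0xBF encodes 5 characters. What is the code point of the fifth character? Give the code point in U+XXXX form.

U+20BF

Offset 0: leading byte 0xD4 = 11010100 → 2-byte char #1 = D4 B0.
Offset 2: leading byte 0xEA = 11101010 → 3-byte char #2 = EA BB 97.
Offset 5: leading byte 0xF0 = 11110000 → 4-byte char #3 = F0 92 86 93.
Offset 9: leading byte 0xE0 = 11100000 → 3-byte char #4 = E0 A6 A9.
Offset 12: leading byte 0xE2 = 11100010 → 3-byte char #5 = E2 82 BF.
Leading byte 0xE2 = 11100010 matches 1110xxxx → 3-byte sequence.
Byte 1: 0xE2 = 11100010, payload 0010 (4 bits).
Byte 2: 0x82 = 10000010 (10xxxxxx ✓), payload 000010.
Byte 3: 0xBF = 10111111 (10xxxxxx ✓), payload 111111.
Concatenate: 0010000010111111 = 0x20BF (16 bits → U+20BF).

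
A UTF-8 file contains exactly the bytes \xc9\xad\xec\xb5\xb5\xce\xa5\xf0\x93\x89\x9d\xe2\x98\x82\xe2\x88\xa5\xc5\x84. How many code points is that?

Byte at offset 0: 0xC9 = 11001001 → 2-byte char (#1). Advance 2.
Byte at offset 2: 0xEC = 11101100 → 3-byte char (#2). Advance 3.
Byte at offset 5: 0xCE = 11001110 → 2-byte char (#3). Advance 2.
Byte at offset 7: 0xF0 = 11110000 → 4-byte char (#4). Advance 4.
Byte at offset 11: 0xE2 = 11100010 → 3-byte char (#5). Advance 3.
Byte at offset 14: 0xE2 = 11100010 → 3-byte char (#6). Advance 3.
Byte at offset 17: 0xC5 = 11000101 → 2-byte char (#7). Advance 2.
Reached end at offset 19 after 7 code points.

7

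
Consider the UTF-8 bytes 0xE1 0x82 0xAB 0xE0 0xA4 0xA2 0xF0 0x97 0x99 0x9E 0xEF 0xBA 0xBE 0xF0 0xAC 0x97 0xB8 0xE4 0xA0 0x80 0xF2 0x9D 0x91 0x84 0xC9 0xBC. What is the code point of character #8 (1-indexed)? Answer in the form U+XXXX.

Offset 0: leading byte 0xE1 = 11100001 → 3-byte char #1 = E1 82 AB.
Offset 3: leading byte 0xE0 = 11100000 → 3-byte char #2 = E0 A4 A2.
Offset 6: leading byte 0xF0 = 11110000 → 4-byte char #3 = F0 97 99 9E.
Offset 10: leading byte 0xEF = 11101111 → 3-byte char #4 = EF BA BE.
Offset 13: leading byte 0xF0 = 11110000 → 4-byte char #5 = F0 AC 97 B8.
Offset 17: leading byte 0xE4 = 11100100 → 3-byte char #6 = E4 A0 80.
Offset 20: leading byte 0xF2 = 11110010 → 4-byte char #7 = F2 9D 91 84.
Offset 24: leading byte 0xC9 = 11001001 → 2-byte char #8 = C9 BC.
Leading byte 0xC9 = 11001001 matches 110xxxxx → 2-byte sequence.
Byte 1: 0xC9 = 11001001, payload 01001 (5 bits).
Byte 2: 0xBC = 10111100 (10xxxxxx ✓), payload 111100.
Concatenate: 01001111100 = 0x27C (11 bits → U+027C).

U+027C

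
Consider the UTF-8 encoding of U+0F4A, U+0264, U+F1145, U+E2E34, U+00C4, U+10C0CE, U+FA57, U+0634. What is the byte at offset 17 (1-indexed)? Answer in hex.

0x8C

1-indexed offset 17 is 0-indexed offset 16.
U+0F4A → 3-byte form E0 BD 8A at offsets 0–2.
U+0264 → 2-byte form C9 A4 at offsets 3–4.
U+F1145 → 4-byte form F3 B1 85 85 at offsets 5–8.
U+E2E34 → 4-byte form F3 A2 B8 B4 at offsets 9–12.
U+00C4 → 2-byte form C3 84 at offsets 13–14.
U+10C0CE → 4-byte form F4 8C 83 8E at offsets 15–18.
Offset 16 falls in char 6's range; it's byte 2 of F4 8C 83 8E = 0x8C.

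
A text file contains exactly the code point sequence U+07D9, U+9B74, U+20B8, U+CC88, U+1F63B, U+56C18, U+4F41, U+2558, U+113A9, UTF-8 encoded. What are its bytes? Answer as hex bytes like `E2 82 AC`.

U+07D9: 2-byte form → DF 99.
U+9B74: 3-byte form → E9 AD B4.
U+20B8: 3-byte form → E2 82 B8.
U+CC88: 3-byte form → EC B2 88.
U+1F63B: 4-byte form → F0 9F 98 BB.
U+56C18: 4-byte form → F1 96 B0 98.
U+4F41: 3-byte form → E4 BD 81.
U+2558: 3-byte form → E2 95 98.
U+113A9: 4-byte form → F0 91 8E A9.
Concatenated (29 bytes): DF 99 E9 AD B4 E2 82 B8 EC B2 88 F0 9F 98 BB F1 96 B0 98 E4 BD 81 E2 95 98 F0 91 8E A9.

DF 99 E9 AD B4 E2 82 B8 EC B2 88 F0 9F 98 BB F1 96 B0 98 E4 BD 81 E2 95 98 F0 91 8E A9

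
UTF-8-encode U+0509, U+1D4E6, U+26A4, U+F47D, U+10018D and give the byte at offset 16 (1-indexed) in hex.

1-indexed offset 16 is 0-indexed offset 15.
U+0509 → 2-byte form D4 89 at offsets 0–1.
U+1D4E6 → 4-byte form F0 9D 93 A6 at offsets 2–5.
U+26A4 → 3-byte form E2 9A A4 at offsets 6–8.
U+F47D → 3-byte form EF 91 BD at offsets 9–11.
U+10018D → 4-byte form F4 80 86 8D at offsets 12–15.
Offset 15 falls in char 5's range; it's byte 4 of F4 80 86 8D = 0x8D.

0x8D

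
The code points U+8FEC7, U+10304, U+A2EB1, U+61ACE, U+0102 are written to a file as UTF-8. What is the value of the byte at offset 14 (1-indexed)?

1-indexed offset 14 is 0-indexed offset 13.
U+8FEC7 → 4-byte form F2 8F BB 87 at offsets 0–3.
U+10304 → 4-byte form F0 90 8C 84 at offsets 4–7.
U+A2EB1 → 4-byte form F2 A2 BA B1 at offsets 8–11.
U+61ACE → 4-byte form F1 A1 AB 8E at offsets 12–15.
Offset 13 falls in char 4's range; it's byte 2 of F1 A1 AB 8E = 0xA1.

0xA1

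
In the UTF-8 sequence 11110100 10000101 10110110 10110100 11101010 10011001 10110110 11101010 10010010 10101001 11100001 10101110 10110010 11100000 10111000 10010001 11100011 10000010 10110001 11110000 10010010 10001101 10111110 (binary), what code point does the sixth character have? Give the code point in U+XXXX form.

U+30B1

Offset 0: leading byte 0xF4 = 11110100 → 4-byte char #1 = F4 85 B6 B4.
Offset 4: leading byte 0xEA = 11101010 → 3-byte char #2 = EA 99 B6.
Offset 7: leading byte 0xEA = 11101010 → 3-byte char #3 = EA 92 A9.
Offset 10: leading byte 0xE1 = 11100001 → 3-byte char #4 = E1 AE B2.
Offset 13: leading byte 0xE0 = 11100000 → 3-byte char #5 = E0 B8 91.
Offset 16: leading byte 0xE3 = 11100011 → 3-byte char #6 = E3 82 B1.
Leading byte 0xE3 = 11100011 matches 1110xxxx → 3-byte sequence.
Byte 1: 0xE3 = 11100011, payload 0011 (4 bits).
Byte 2: 0x82 = 10000010 (10xxxxxx ✓), payload 000010.
Byte 3: 0xB1 = 10110001 (10xxxxxx ✓), payload 110001.
Concatenate: 0011000010110001 = 0x30B1 (16 bits → U+30B1).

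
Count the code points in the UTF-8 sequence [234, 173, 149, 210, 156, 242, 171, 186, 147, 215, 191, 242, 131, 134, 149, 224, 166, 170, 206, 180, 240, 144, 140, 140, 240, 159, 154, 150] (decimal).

9

Byte at offset 0: 0xEA = 11101010 → 3-byte char (#1). Advance 3.
Byte at offset 3: 0xD2 = 11010010 → 2-byte char (#2). Advance 2.
Byte at offset 5: 0xF2 = 11110010 → 4-byte char (#3). Advance 4.
Byte at offset 9: 0xD7 = 11010111 → 2-byte char (#4). Advance 2.
Byte at offset 11: 0xF2 = 11110010 → 4-byte char (#5). Advance 4.
Byte at offset 15: 0xE0 = 11100000 → 3-byte char (#6). Advance 3.
Byte at offset 18: 0xCE = 11001110 → 2-byte char (#7). Advance 2.
Byte at offset 20: 0xF0 = 11110000 → 4-byte char (#8). Advance 4.
Byte at offset 24: 0xF0 = 11110000 → 4-byte char (#9). Advance 4.
Reached end at offset 28 after 9 code points.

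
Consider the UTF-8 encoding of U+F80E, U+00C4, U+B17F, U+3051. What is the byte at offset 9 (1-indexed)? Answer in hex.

0xE3

1-indexed offset 9 is 0-indexed offset 8.
U+F80E → 3-byte form EF A0 8E at offsets 0–2.
U+00C4 → 2-byte form C3 84 at offsets 3–4.
U+B17F → 3-byte form EB 85 BF at offsets 5–7.
U+3051 → 3-byte form E3 81 91 at offsets 8–10.
Offset 8 falls in char 4's range; it's byte 1 of E3 81 91 = 0xE3.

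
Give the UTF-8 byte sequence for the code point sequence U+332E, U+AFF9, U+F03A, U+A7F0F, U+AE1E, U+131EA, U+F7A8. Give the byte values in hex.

E3 8C AE EA BF B9 EF 80 BA F2 A7 BC 8F EA B8 9E F0 93 87 AA EF 9E A8

U+332E: 3-byte form → E3 8C AE.
U+AFF9: 3-byte form → EA BF B9.
U+F03A: 3-byte form → EF 80 BA.
U+A7F0F: 4-byte form → F2 A7 BC 8F.
U+AE1E: 3-byte form → EA B8 9E.
U+131EA: 4-byte form → F0 93 87 AA.
U+F7A8: 3-byte form → EF 9E A8.
Concatenated (23 bytes): E3 8C AE EA BF B9 EF 80 BA F2 A7 BC 8F EA B8 9E F0 93 87 AA EF 9E A8.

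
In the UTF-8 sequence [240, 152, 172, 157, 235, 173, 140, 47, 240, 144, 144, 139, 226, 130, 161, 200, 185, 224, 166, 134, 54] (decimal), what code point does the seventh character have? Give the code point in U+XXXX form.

Offset 0: leading byte 0xF0 = 11110000 → 4-byte char #1 = F0 98 AC 9D.
Offset 4: leading byte 0xEB = 11101011 → 3-byte char #2 = EB AD 8C.
Offset 7: leading byte 0x2F = 00101111 → 1-byte char #3 = 2F.
Offset 8: leading byte 0xF0 = 11110000 → 4-byte char #4 = F0 90 90 8B.
Offset 12: leading byte 0xE2 = 11100010 → 3-byte char #5 = E2 82 A1.
Offset 15: leading byte 0xC8 = 11001000 → 2-byte char #6 = C8 B9.
Offset 17: leading byte 0xE0 = 11100000 → 3-byte char #7 = E0 A6 86.
Leading byte 0xE0 = 11100000 matches 1110xxxx → 3-byte sequence.
Byte 1: 0xE0 = 11100000, payload 0000 (4 bits).
Byte 2: 0xA6 = 10100110 (10xxxxxx ✓), payload 100110.
Byte 3: 0x86 = 10000110 (10xxxxxx ✓), payload 000110.
Concatenate: 0000100110000110 = 0x986 (16 bits → U+0986).

U+0986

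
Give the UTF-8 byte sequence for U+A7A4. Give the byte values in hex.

U+A7A4 = 0xA7A4 = 42916 decimal. In range U+0800–U+FFFF → 3-byte form: 1110xxxx 10xxxxxx 10xxxxxx.
Binary (16 bits): 1010011110100100.
Split 4+6+6: 1010 | 011110 | 100100.
Byte 1: 11101010 = 0xEA.
Byte 2: 10011110 = 0x9E.
Byte 3: 10100100 = 0xA4.

EA 9E A4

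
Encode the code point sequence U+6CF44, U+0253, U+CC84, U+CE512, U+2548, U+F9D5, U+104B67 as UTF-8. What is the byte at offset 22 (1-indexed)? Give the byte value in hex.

1-indexed offset 22 is 0-indexed offset 21.
U+6CF44 → 4-byte form F1 AC BD 84 at offsets 0–3.
U+0253 → 2-byte form C9 93 at offsets 4–5.
U+CC84 → 3-byte form EC B2 84 at offsets 6–8.
U+CE512 → 4-byte form F3 8E 94 92 at offsets 9–12.
U+2548 → 3-byte form E2 95 88 at offsets 13–15.
U+F9D5 → 3-byte form EF A7 95 at offsets 16–18.
U+104B67 → 4-byte form F4 84 AD A7 at offsets 19–22.
Offset 21 falls in char 7's range; it's byte 3 of F4 84 AD A7 = 0xAD.

0xAD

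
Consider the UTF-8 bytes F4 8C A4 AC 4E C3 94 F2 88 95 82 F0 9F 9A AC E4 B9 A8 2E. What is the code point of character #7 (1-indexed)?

U+002E

Offset 0: leading byte 0xF4 = 11110100 → 4-byte char #1 = F4 8C A4 AC.
Offset 4: leading byte 0x4E = 01001110 → 1-byte char #2 = 4E.
Offset 5: leading byte 0xC3 = 11000011 → 2-byte char #3 = C3 94.
Offset 7: leading byte 0xF2 = 11110010 → 4-byte char #4 = F2 88 95 82.
Offset 11: leading byte 0xF0 = 11110000 → 4-byte char #5 = F0 9F 9A AC.
Offset 15: leading byte 0xE4 = 11100100 → 3-byte char #6 = E4 B9 A8.
Offset 18: leading byte 0x2E = 00101110 → 1-byte char #7 = 2E.
Leading byte 0x2E = 00101110 matches 0xxxxxxx → 1-byte sequence.
Byte 1: 0x2E = 00101110, payload 0101110 (7 bits).
Concatenate: 0101110 = 0x2E (7 bits → U+002E).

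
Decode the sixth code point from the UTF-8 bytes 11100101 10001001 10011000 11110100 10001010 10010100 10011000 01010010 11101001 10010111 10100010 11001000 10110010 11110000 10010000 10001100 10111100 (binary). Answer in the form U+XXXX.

Offset 0: leading byte 0xE5 = 11100101 → 3-byte char #1 = E5 89 98.
Offset 3: leading byte 0xF4 = 11110100 → 4-byte char #2 = F4 8A 94 98.
Offset 7: leading byte 0x52 = 01010010 → 1-byte char #3 = 52.
Offset 8: leading byte 0xE9 = 11101001 → 3-byte char #4 = E9 97 A2.
Offset 11: leading byte 0xC8 = 11001000 → 2-byte char #5 = C8 B2.
Offset 13: leading byte 0xF0 = 11110000 → 4-byte char #6 = F0 90 8C BC.
Leading byte 0xF0 = 11110000 matches 11110xxx → 4-byte sequence.
Byte 1: 0xF0 = 11110000, payload 000 (3 bits).
Byte 2: 0x90 = 10010000 (10xxxxxx ✓), payload 010000.
Byte 3: 0x8C = 10001100 (10xxxxxx ✓), payload 001100.
Byte 4: 0xBC = 10111100 (10xxxxxx ✓), payload 111100.
Concatenate: 000010000001100111100 = 0x1033C (21 bits → U+1033C).

U+1033C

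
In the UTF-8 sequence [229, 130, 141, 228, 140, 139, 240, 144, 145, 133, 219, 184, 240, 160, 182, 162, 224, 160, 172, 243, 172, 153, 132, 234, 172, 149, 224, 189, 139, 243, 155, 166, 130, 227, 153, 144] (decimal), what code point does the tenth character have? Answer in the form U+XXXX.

Offset 0: leading byte 0xE5 = 11100101 → 3-byte char #1 = E5 82 8D.
Offset 3: leading byte 0xE4 = 11100100 → 3-byte char #2 = E4 8C 8B.
Offset 6: leading byte 0xF0 = 11110000 → 4-byte char #3 = F0 90 91 85.
Offset 10: leading byte 0xDB = 11011011 → 2-byte char #4 = DB B8.
Offset 12: leading byte 0xF0 = 11110000 → 4-byte char #5 = F0 A0 B6 A2.
Offset 16: leading byte 0xE0 = 11100000 → 3-byte char #6 = E0 A0 AC.
Offset 19: leading byte 0xF3 = 11110011 → 4-byte char #7 = F3 AC 99 84.
Offset 23: leading byte 0xEA = 11101010 → 3-byte char #8 = EA AC 95.
Offset 26: leading byte 0xE0 = 11100000 → 3-byte char #9 = E0 BD 8B.
Offset 29: leading byte 0xF3 = 11110011 → 4-byte char #10 = F3 9B A6 82.
Leading byte 0xF3 = 11110011 matches 11110xxx → 4-byte sequence.
Byte 1: 0xF3 = 11110011, payload 011 (3 bits).
Byte 2: 0x9B = 10011011 (10xxxxxx ✓), payload 011011.
Byte 3: 0xA6 = 10100110 (10xxxxxx ✓), payload 100110.
Byte 4: 0x82 = 10000010 (10xxxxxx ✓), payload 000010.
Concatenate: 011011011100110000010 = 0xDB982 (21 bits → U+DB982).

U+DB982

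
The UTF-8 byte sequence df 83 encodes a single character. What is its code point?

U+07C3

Leading byte 0xDF = 11011111 matches 110xxxxx → 2-byte sequence.
Byte 1: 0xDF = 11011111, payload 11111 (5 bits).
Byte 2: 0x83 = 10000011 (10xxxxxx ✓), payload 000011.
Concatenate: 11111000011 = 0x7C3 (11 bits → U+07C3).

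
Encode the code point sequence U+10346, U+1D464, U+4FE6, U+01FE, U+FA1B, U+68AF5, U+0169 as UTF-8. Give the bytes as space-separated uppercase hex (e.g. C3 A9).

U+10346: 4-byte form → F0 90 8D 86.
U+1D464: 4-byte form → F0 9D 91 A4.
U+4FE6: 3-byte form → E4 BF A6.
U+01FE: 2-byte form → C7 BE.
U+FA1B: 3-byte form → EF A8 9B.
U+68AF5: 4-byte form → F1 A8 AB B5.
U+0169: 2-byte form → C5 A9.
Concatenated (22 bytes): F0 90 8D 86 F0 9D 91 A4 E4 BF A6 C7 BE EF A8 9B F1 A8 AB B5 C5 A9.

F0 90 8D 86 F0 9D 91 A4 E4 BF A6 C7 BE EF A8 9B F1 A8 AB B5 C5 A9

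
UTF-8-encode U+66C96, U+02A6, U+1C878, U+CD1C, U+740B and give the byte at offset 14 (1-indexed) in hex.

1-indexed offset 14 is 0-indexed offset 13.
U+66C96 → 4-byte form F1 A6 B2 96 at offsets 0–3.
U+02A6 → 2-byte form CA A6 at offsets 4–5.
U+1C878 → 4-byte form F0 9C A1 B8 at offsets 6–9.
U+CD1C → 3-byte form EC B4 9C at offsets 10–12.
U+740B → 3-byte form E7 90 8B at offsets 13–15.
Offset 13 falls in char 5's range; it's byte 1 of E7 90 8B = 0xE7.

0xE7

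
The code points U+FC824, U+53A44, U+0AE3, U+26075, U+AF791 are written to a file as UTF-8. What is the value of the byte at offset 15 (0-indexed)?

0xF2

U+FC824 → 4-byte form F3 BC A0 A4 at offsets 0–3.
U+53A44 → 4-byte form F1 93 A9 84 at offsets 4–7.
U+0AE3 → 3-byte form E0 AB A3 at offsets 8–10.
U+26075 → 4-byte form F0 A6 81 B5 at offsets 11–14.
U+AF791 → 4-byte form F2 AF 9E 91 at offsets 15–18.
Offset 15 falls in char 5's range; it's byte 1 of F2 AF 9E 91 = 0xF2.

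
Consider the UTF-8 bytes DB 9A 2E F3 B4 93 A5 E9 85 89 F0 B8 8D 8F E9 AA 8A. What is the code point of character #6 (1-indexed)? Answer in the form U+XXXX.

Offset 0: leading byte 0xDB = 11011011 → 2-byte char #1 = DB 9A.
Offset 2: leading byte 0x2E = 00101110 → 1-byte char #2 = 2E.
Offset 3: leading byte 0xF3 = 11110011 → 4-byte char #3 = F3 B4 93 A5.
Offset 7: leading byte 0xE9 = 11101001 → 3-byte char #4 = E9 85 89.
Offset 10: leading byte 0xF0 = 11110000 → 4-byte char #5 = F0 B8 8D 8F.
Offset 14: leading byte 0xE9 = 11101001 → 3-byte char #6 = E9 AA 8A.
Leading byte 0xE9 = 11101001 matches 1110xxxx → 3-byte sequence.
Byte 1: 0xE9 = 11101001, payload 1001 (4 bits).
Byte 2: 0xAA = 10101010 (10xxxxxx ✓), payload 101010.
Byte 3: 0x8A = 10001010 (10xxxxxx ✓), payload 001010.
Concatenate: 1001101010001010 = 0x9A8A (16 bits → U+9A8A).

U+9A8A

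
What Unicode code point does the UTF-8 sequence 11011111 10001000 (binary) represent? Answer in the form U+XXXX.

U+07C8

Leading byte 0xDF = 11011111 matches 110xxxxx → 2-byte sequence.
Byte 1: 0xDF = 11011111, payload 11111 (5 bits).
Byte 2: 0x88 = 10001000 (10xxxxxx ✓), payload 001000.
Concatenate: 11111001000 = 0x7C8 (11 bits → U+07C8).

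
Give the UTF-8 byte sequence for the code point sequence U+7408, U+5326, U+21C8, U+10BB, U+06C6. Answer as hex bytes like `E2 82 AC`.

E7 90 88 E5 8C A6 E2 87 88 E1 82 BB DB 86

U+7408: 3-byte form → E7 90 88.
U+5326: 3-byte form → E5 8C A6.
U+21C8: 3-byte form → E2 87 88.
U+10BB: 3-byte form → E1 82 BB.
U+06C6: 2-byte form → DB 86.
Concatenated (14 bytes): E7 90 88 E5 8C A6 E2 87 88 E1 82 BB DB 86.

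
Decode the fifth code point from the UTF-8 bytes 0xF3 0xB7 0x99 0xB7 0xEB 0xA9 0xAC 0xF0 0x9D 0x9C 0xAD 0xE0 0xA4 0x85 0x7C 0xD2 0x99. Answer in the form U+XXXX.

U+007C

Offset 0: leading byte 0xF3 = 11110011 → 4-byte char #1 = F3 B7 99 B7.
Offset 4: leading byte 0xEB = 11101011 → 3-byte char #2 = EB A9 AC.
Offset 7: leading byte 0xF0 = 11110000 → 4-byte char #3 = F0 9D 9C AD.
Offset 11: leading byte 0xE0 = 11100000 → 3-byte char #4 = E0 A4 85.
Offset 14: leading byte 0x7C = 01111100 → 1-byte char #5 = 7C.
Leading byte 0x7C = 01111100 matches 0xxxxxxx → 1-byte sequence.
Byte 1: 0x7C = 01111100, payload 1111100 (7 bits).
Concatenate: 1111100 = 0x7C (7 bits → U+007C).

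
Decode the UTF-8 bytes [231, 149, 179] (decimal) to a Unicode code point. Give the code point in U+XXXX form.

U+7573

Leading byte 0xE7 = 11100111 matches 1110xxxx → 3-byte sequence.
Byte 1: 0xE7 = 11100111, payload 0111 (4 bits).
Byte 2: 0x95 = 10010101 (10xxxxxx ✓), payload 010101.
Byte 3: 0xB3 = 10110011 (10xxxxxx ✓), payload 110011.
Concatenate: 0111010101110011 = 0x7573 (16 bits → U+7573).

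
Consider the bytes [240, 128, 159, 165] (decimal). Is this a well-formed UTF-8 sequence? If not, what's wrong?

Leading byte 0xF0 = 11110000 → 4-byte form.
Continuation bytes all match 10xxxxxx. Payload decodes to 0x7E5.
But 0x7E5 < 0x10000, the minimum for a 4-byte sequence — this is an overlong encoding.

invalid (overlong encoding)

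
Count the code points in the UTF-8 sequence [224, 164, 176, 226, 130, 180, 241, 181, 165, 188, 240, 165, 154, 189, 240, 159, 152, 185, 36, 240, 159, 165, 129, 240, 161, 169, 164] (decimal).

8

Byte at offset 0: 0xE0 = 11100000 → 3-byte char (#1). Advance 3.
Byte at offset 3: 0xE2 = 11100010 → 3-byte char (#2). Advance 3.
Byte at offset 6: 0xF1 = 11110001 → 4-byte char (#3). Advance 4.
Byte at offset 10: 0xF0 = 11110000 → 4-byte char (#4). Advance 4.
Byte at offset 14: 0xF0 = 11110000 → 4-byte char (#5). Advance 4.
Byte at offset 18: 0x24 = 00100100 → 1-byte char (#6). Advance 1.
Byte at offset 19: 0xF0 = 11110000 → 4-byte char (#7). Advance 4.
Byte at offset 23: 0xF0 = 11110000 → 4-byte char (#8). Advance 4.
Reached end at offset 27 after 8 code points.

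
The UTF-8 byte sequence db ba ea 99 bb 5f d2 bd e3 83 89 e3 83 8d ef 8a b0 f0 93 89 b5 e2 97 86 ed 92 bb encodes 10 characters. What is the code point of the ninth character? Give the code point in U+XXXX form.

U+25C6

Offset 0: leading byte 0xDB = 11011011 → 2-byte char #1 = DB BA.
Offset 2: leading byte 0xEA = 11101010 → 3-byte char #2 = EA 99 BB.
Offset 5: leading byte 0x5F = 01011111 → 1-byte char #3 = 5F.
Offset 6: leading byte 0xD2 = 11010010 → 2-byte char #4 = D2 BD.
Offset 8: leading byte 0xE3 = 11100011 → 3-byte char #5 = E3 83 89.
Offset 11: leading byte 0xE3 = 11100011 → 3-byte char #6 = E3 83 8D.
Offset 14: leading byte 0xEF = 11101111 → 3-byte char #7 = EF 8A B0.
Offset 17: leading byte 0xF0 = 11110000 → 4-byte char #8 = F0 93 89 B5.
Offset 21: leading byte 0xE2 = 11100010 → 3-byte char #9 = E2 97 86.
Leading byte 0xE2 = 11100010 matches 1110xxxx → 3-byte sequence.
Byte 1: 0xE2 = 11100010, payload 0010 (4 bits).
Byte 2: 0x97 = 10010111 (10xxxxxx ✓), payload 010111.
Byte 3: 0x86 = 10000110 (10xxxxxx ✓), payload 000110.
Concatenate: 0010010111000110 = 0x25C6 (16 bits → U+25C6).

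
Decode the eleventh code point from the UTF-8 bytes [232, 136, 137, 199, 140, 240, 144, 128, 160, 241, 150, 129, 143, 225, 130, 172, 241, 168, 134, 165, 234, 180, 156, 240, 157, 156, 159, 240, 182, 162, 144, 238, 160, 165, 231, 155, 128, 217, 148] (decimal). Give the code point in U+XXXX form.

U+76C0

Offset 0: leading byte 0xE8 = 11101000 → 3-byte char #1 = E8 88 89.
Offset 3: leading byte 0xC7 = 11000111 → 2-byte char #2 = C7 8C.
Offset 5: leading byte 0xF0 = 11110000 → 4-byte char #3 = F0 90 80 A0.
Offset 9: leading byte 0xF1 = 11110001 → 4-byte char #4 = F1 96 81 8F.
Offset 13: leading byte 0xE1 = 11100001 → 3-byte char #5 = E1 82 AC.
Offset 16: leading byte 0xF1 = 11110001 → 4-byte char #6 = F1 A8 86 A5.
Offset 20: leading byte 0xEA = 11101010 → 3-byte char #7 = EA B4 9C.
Offset 23: leading byte 0xF0 = 11110000 → 4-byte char #8 = F0 9D 9C 9F.
Offset 27: leading byte 0xF0 = 11110000 → 4-byte char #9 = F0 B6 A2 90.
Offset 31: leading byte 0xEE = 11101110 → 3-byte char #10 = EE A0 A5.
Offset 34: leading byte 0xE7 = 11100111 → 3-byte char #11 = E7 9B 80.
Leading byte 0xE7 = 11100111 matches 1110xxxx → 3-byte sequence.
Byte 1: 0xE7 = 11100111, payload 0111 (4 bits).
Byte 2: 0x9B = 10011011 (10xxxxxx ✓), payload 011011.
Byte 3: 0x80 = 10000000 (10xxxxxx ✓), payload 000000.
Concatenate: 0111011011000000 = 0x76C0 (16 bits → U+76C0).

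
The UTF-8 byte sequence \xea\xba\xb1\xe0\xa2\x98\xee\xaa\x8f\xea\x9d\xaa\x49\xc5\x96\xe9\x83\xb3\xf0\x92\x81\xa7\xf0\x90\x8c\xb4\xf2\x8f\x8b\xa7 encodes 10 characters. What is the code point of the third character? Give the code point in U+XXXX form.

U+EA8F

Offset 0: leading byte 0xEA = 11101010 → 3-byte char #1 = EA BA B1.
Offset 3: leading byte 0xE0 = 11100000 → 3-byte char #2 = E0 A2 98.
Offset 6: leading byte 0xEE = 11101110 → 3-byte char #3 = EE AA 8F.
Leading byte 0xEE = 11101110 matches 1110xxxx → 3-byte sequence.
Byte 1: 0xEE = 11101110, payload 1110 (4 bits).
Byte 2: 0xAA = 10101010 (10xxxxxx ✓), payload 101010.
Byte 3: 0x8F = 10001111 (10xxxxxx ✓), payload 001111.
Concatenate: 1110101010001111 = 0xEA8F (16 bits → U+EA8F).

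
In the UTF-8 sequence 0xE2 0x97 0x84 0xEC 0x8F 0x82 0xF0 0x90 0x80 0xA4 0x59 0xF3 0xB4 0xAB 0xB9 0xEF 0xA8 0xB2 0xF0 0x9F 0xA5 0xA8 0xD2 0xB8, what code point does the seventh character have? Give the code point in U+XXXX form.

Offset 0: leading byte 0xE2 = 11100010 → 3-byte char #1 = E2 97 84.
Offset 3: leading byte 0xEC = 11101100 → 3-byte char #2 = EC 8F 82.
Offset 6: leading byte 0xF0 = 11110000 → 4-byte char #3 = F0 90 80 A4.
Offset 10: leading byte 0x59 = 01011001 → 1-byte char #4 = 59.
Offset 11: leading byte 0xF3 = 11110011 → 4-byte char #5 = F3 B4 AB B9.
Offset 15: leading byte 0xEF = 11101111 → 3-byte char #6 = EF A8 B2.
Offset 18: leading byte 0xF0 = 11110000 → 4-byte char #7 = F0 9F A5 A8.
Leading byte 0xF0 = 11110000 matches 11110xxx → 4-byte sequence.
Byte 1: 0xF0 = 11110000, payload 000 (3 bits).
Byte 2: 0x9F = 10011111 (10xxxxxx ✓), payload 011111.
Byte 3: 0xA5 = 10100101 (10xxxxxx ✓), payload 100101.
Byte 4: 0xA8 = 10101000 (10xxxxxx ✓), payload 101000.
Concatenate: 000011111100101101000 = 0x1F968 (21 bits → U+1F968).

U+1F968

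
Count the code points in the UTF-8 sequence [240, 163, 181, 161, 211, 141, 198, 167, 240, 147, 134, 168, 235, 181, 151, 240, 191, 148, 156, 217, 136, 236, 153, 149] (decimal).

8

Byte at offset 0: 0xF0 = 11110000 → 4-byte char (#1). Advance 4.
Byte at offset 4: 0xD3 = 11010011 → 2-byte char (#2). Advance 2.
Byte at offset 6: 0xC6 = 11000110 → 2-byte char (#3). Advance 2.
Byte at offset 8: 0xF0 = 11110000 → 4-byte char (#4). Advance 4.
Byte at offset 12: 0xEB = 11101011 → 3-byte char (#5). Advance 3.
Byte at offset 15: 0xF0 = 11110000 → 4-byte char (#6). Advance 4.
Byte at offset 19: 0xD9 = 11011001 → 2-byte char (#7). Advance 2.
Byte at offset 21: 0xEC = 11101100 → 3-byte char (#8). Advance 3.
Reached end at offset 24 after 8 code points.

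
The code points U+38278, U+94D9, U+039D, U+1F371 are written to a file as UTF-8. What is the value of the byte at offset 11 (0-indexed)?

U+38278 → 4-byte form F0 B8 89 B8 at offsets 0–3.
U+94D9 → 3-byte form E9 93 99 at offsets 4–6.
U+039D → 2-byte form CE 9D at offsets 7–8.
U+1F371 → 4-byte form F0 9F 8D B1 at offsets 9–12.
Offset 11 falls in char 4's range; it's byte 3 of F0 9F 8D B1 = 0x8D.

0x8D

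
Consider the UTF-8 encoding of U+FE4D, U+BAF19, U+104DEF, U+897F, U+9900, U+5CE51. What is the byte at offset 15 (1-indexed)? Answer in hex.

0xE9

1-indexed offset 15 is 0-indexed offset 14.
U+FE4D → 3-byte form EF B9 8D at offsets 0–2.
U+BAF19 → 4-byte form F2 BA BC 99 at offsets 3–6.
U+104DEF → 4-byte form F4 84 B7 AF at offsets 7–10.
U+897F → 3-byte form E8 A5 BF at offsets 11–13.
U+9900 → 3-byte form E9 A4 80 at offsets 14–16.
Offset 14 falls in char 5's range; it's byte 1 of E9 A4 80 = 0xE9.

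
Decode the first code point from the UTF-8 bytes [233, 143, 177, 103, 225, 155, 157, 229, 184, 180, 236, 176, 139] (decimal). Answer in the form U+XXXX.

U+93F1

Offset 0: leading byte 0xE9 = 11101001 → 3-byte char #1 = E9 8F B1.
Leading byte 0xE9 = 11101001 matches 1110xxxx → 3-byte sequence.
Byte 1: 0xE9 = 11101001, payload 1001 (4 bits).
Byte 2: 0x8F = 10001111 (10xxxxxx ✓), payload 001111.
Byte 3: 0xB1 = 10110001 (10xxxxxx ✓), payload 110001.
Concatenate: 1001001111110001 = 0x93F1 (16 bits → U+93F1).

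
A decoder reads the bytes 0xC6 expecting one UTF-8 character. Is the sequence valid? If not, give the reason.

Leading byte 0xC6 = 11000110 → 2-byte form, but only 1 byte is present.

invalid (sequence truncated)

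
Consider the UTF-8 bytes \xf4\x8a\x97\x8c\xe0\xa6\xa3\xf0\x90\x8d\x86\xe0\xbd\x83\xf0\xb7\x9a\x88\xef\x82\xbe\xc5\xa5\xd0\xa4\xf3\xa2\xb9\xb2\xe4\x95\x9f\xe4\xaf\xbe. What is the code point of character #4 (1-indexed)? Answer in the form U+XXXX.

Offset 0: leading byte 0xF4 = 11110100 → 4-byte char #1 = F4 8A 97 8C.
Offset 4: leading byte 0xE0 = 11100000 → 3-byte char #2 = E0 A6 A3.
Offset 7: leading byte 0xF0 = 11110000 → 4-byte char #3 = F0 90 8D 86.
Offset 11: leading byte 0xE0 = 11100000 → 3-byte char #4 = E0 BD 83.
Leading byte 0xE0 = 11100000 matches 1110xxxx → 3-byte sequence.
Byte 1: 0xE0 = 11100000, payload 0000 (4 bits).
Byte 2: 0xBD = 10111101 (10xxxxxx ✓), payload 111101.
Byte 3: 0x83 = 10000011 (10xxxxxx ✓), payload 000011.
Concatenate: 0000111101000011 = 0xF43 (16 bits → U+0F43).

U+0F43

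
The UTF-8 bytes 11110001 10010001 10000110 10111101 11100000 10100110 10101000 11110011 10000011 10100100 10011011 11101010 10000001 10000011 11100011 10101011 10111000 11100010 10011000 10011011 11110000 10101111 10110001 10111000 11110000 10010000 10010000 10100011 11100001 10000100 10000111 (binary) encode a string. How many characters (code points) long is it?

9

Byte at offset 0: 0xF1 = 11110001 → 4-byte char (#1). Advance 4.
Byte at offset 4: 0xE0 = 11100000 → 3-byte char (#2). Advance 3.
Byte at offset 7: 0xF3 = 11110011 → 4-byte char (#3). Advance 4.
Byte at offset 11: 0xEA = 11101010 → 3-byte char (#4). Advance 3.
Byte at offset 14: 0xE3 = 11100011 → 3-byte char (#5). Advance 3.
Byte at offset 17: 0xE2 = 11100010 → 3-byte char (#6). Advance 3.
Byte at offset 20: 0xF0 = 11110000 → 4-byte char (#7). Advance 4.
Byte at offset 24: 0xF0 = 11110000 → 4-byte char (#8). Advance 4.
Byte at offset 28: 0xE1 = 11100001 → 3-byte char (#9). Advance 3.
Reached end at offset 31 after 9 code points.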